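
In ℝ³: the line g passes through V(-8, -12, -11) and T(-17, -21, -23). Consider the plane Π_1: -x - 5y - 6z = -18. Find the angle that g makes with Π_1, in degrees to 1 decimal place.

66.2

A direction vector for g is T − V = (-9, -9, -12).
sin θ = |n·v| / (|n||v|) = |126| / (√62 · √306) = 0.91477.
θ ≈ 66.2°.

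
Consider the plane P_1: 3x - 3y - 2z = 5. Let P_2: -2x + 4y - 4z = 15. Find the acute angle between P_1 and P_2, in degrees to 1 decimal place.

cos θ = |n₁·n₂| / (|n₁||n₂|) = |-10| / (√22 · √36).
θ = arccos(0.35533) ≈ 69.2°.

69.2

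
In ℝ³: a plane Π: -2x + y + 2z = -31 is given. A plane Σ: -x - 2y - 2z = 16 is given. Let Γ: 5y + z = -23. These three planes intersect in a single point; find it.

(6, -3, -8)

Solving the 3×3 linear system -2x + y + 2z = -31, -x - 2y - 2z = 16, 5y + z = -23 (e.g. by elimination or Cramer's rule, determinant = -25) gives (6, -3, -8).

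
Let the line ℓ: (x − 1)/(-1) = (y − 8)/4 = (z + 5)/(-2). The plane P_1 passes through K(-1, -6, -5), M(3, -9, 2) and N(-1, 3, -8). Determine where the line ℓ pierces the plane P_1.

ℓ has direction (-1, 4, -2) through (1, 8, -5).
KM = (4, -3, 7), KN = (0, 9, -3); a normal to P_1 is KM × KN = (-54, 12, 36).
Using K: P_1 has equation -54x + 12y + 36z = -198.
Substitute r = (1, 8, -5) + t(-1, 4, -2) into the plane: -138 + 30t = -198, so t = -2.
Intersection: (1, 8, -5) + (-2)·(-1, 4, -2) = (3, 0, -1).

(3, 0, -1)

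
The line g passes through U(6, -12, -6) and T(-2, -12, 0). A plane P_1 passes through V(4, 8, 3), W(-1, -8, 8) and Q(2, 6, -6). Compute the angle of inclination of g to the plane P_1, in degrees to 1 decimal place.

A direction vector for g is T − U = (-8, 0, 6).
VW = (-5, -16, 5), VQ = (-2, -2, -9); a normal to P_1 is VW × VQ = (154, -55, -22).
Using V: P_1 has equation 154x - 55y - 22z = 110.
sin θ = |n·v| / (|n||v|) = |-1364| / (√27225 · √100) = 0.82667.
θ ≈ 55.8°.

55.8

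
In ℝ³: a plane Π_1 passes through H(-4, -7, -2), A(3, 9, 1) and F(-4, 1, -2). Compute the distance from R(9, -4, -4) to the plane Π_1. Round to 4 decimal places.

HA = (7, 16, 3), HF = (0, 8, 0); a normal to Π_1 is HA × HF = (-24, 0, 56).
Using H: Π_1 has equation -24x + 56z = -16.
n·R − d = (-24)·(9) + (0)·(-4) + (56)·(-4) − (-16) = -424; |n| = √3712.
Distance = |-424| / √3712 = 424/√3712 ≈ 6.9592.

6.9592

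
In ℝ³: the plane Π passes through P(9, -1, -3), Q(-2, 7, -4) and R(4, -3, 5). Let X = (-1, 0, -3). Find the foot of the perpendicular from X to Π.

PQ = (-11, 8, -1), PR = (-5, -2, 8); a normal to Π is PQ × PR = (62, 93, 62).
Using P: Π has equation 62x + 93y + 62z = 279.
Foot = X − λn with λ = (n·X − d)/|n|² = (-248 − 279)/16337 = -1/31.
Foot = (-1, 0, -3) − (-1/31)·(62, 93, 62) = (1, 3, -1).

(1, 3, -1)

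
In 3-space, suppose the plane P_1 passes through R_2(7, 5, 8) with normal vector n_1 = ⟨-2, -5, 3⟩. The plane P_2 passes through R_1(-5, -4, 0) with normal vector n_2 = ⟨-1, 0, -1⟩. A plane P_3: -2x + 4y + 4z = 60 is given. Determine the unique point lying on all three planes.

P_1: n_1·r = n_1·R_2 gives -2x - 5y + 3z = -15.
P_2: n_2·r = n_2·R_1 gives -x - z = 5.
Solving the 3×3 linear system -2x - 5y + 3z = -15, -x - z = 5, -2x + 4y + 4z = 60 (e.g. by elimination or Cramer's rule, determinant = -50) gives (-8, 8, 3).

(-8, 8, 3)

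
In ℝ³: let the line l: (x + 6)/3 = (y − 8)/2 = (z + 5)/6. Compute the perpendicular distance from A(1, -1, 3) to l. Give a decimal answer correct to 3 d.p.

l has direction (3, 2, 6) through (-6, 8, -5).
Taking (-6, 8, -5) on l with direction v = (3, 2, 6): w = A − (-6, 8, -5) = (7, -9, 8), and w × v = (-70, -18, 41).
Distance = |w × v| / |v| = √6905 / √49 ≈ 11.871.

11.871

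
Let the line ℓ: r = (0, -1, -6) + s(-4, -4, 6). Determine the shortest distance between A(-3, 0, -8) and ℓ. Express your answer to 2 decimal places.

3.71

Taking (0, -1, -6) on ℓ with direction v = (-4, -4, 6): w = A − (0, -1, -6) = (-3, 1, -2), and w × v = (-2, 26, 16).
Distance = |w × v| / |v| = √936 / √68 ≈ 3.71.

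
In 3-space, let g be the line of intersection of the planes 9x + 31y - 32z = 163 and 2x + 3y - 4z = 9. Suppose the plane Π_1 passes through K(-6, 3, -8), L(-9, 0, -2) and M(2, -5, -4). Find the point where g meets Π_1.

(-10, 3, -5)

Direction of g: (9, 31, -32) × (2, 3, -4) = (-28, -28, -35).
A point on g: solving the two plane equations with x = -14 gives (-14, -1, -10).
KL = (-3, -3, 6), KM = (8, -8, 4); a normal to Π_1 is KL × KM = (36, 60, 48).
Using K: Π_1 has equation 36x + 60y + 48z = -420.
Substitute r = (-14, -1, -10) + t(-28, -28, -35) into the plane: -1044 + (-4368)t = -420, so t = -1/7.
Intersection: (-14, -1, -10) + (-1/7)·(-28, -28, -35) = (-10, 3, -5).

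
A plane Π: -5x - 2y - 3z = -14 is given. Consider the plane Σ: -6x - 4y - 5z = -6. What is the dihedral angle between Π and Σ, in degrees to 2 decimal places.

11.53

cos θ = |n₁·n₂| / (|n₁||n₂|) = |53| / (√38 · √77).
θ = arccos(0.97980) ≈ 11.53°.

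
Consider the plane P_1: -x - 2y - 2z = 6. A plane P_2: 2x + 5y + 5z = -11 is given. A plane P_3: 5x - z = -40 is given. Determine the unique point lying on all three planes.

(-8, 1, 0)

Solving the 3×3 linear system -x - 2y - 2z = 6, 2x + 5y + 5z = -11, 5x - z = -40 (e.g. by elimination or Cramer's rule, determinant = 1) gives (-8, 1, 0).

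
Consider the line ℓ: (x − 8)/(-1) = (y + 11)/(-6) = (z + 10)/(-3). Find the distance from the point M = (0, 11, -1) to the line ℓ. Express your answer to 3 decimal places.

ℓ has direction (-1, -6, -3) through (8, -11, -10).
Taking (8, -11, -10) on ℓ with direction v = (-1, -6, -3): w = M − (8, -11, -10) = (-8, 22, 9), and w × v = (-12, -33, 70).
Distance = |w × v| / |v| = √6133 / √46 ≈ 11.547.

11.547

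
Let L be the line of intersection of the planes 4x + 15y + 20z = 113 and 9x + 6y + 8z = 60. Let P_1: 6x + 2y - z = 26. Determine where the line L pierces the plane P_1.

Direction of L: (4, 15, 20) × (9, 6, 8) = (0, 148, -111).
A point on L: solving the two plane equations with y = 19 gives (2, 19, -9).
Substitute r = (2, 19, -9) + t(0, 148, -111) into the plane: 59 + 407t = 26, so t = -3/37.
Intersection: (2, 19, -9) + (-3/37)·(0, 148, -111) = (2, 7, 0).

(2, 7, 0)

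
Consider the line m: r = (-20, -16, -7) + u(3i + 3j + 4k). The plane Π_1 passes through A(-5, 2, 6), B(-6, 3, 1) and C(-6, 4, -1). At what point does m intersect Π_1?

(-8, -4, 9)

AB = (-1, 1, -5), AC = (-1, 2, -7); a normal to Π_1 is AB × AC = (3, -2, -1).
Using A: Π_1 has equation 3x - 2y - z = -25.
Substitute r = (-20, -16, -7) + t(3, 3, 4) into the plane: -21 + (-1)t = -25, so t = 4.
Intersection: (-20, -16, -7) + 4·(3, 3, 4) = (-8, -4, 9).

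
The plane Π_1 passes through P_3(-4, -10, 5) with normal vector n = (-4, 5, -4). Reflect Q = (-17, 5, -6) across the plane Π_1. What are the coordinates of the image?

Π_1: n·r = n·P_3 gives -4x + 5y - 4z = -54.
λ = (n·Q − d)/|n|² = (117 − (-54))/57 = 3.
Reflection = Q − 2λn = (-17, 5, -6) − 6·(-4, 5, -4) = (7, -25, 18).

(7, -25, 18)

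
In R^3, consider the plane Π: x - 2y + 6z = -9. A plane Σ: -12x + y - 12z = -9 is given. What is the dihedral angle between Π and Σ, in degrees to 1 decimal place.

37.8

cos θ = |n₁·n₂| / (|n₁||n₂|) = |-86| / (√41 · √289).
θ = arccos(0.79006) ≈ 37.8°.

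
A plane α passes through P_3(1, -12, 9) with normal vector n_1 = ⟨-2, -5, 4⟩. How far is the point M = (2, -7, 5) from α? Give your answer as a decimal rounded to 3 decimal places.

6.410

α: n_1·r = n_1·P_3 gives -2x - 5y + 4z = 94.
n·M − d = (-2)·(2) + (-5)·(-7) + (4)·(5) − 94 = -43; |n| = √45.
Distance = |-43| / √45 = 43/√45 ≈ 6.410.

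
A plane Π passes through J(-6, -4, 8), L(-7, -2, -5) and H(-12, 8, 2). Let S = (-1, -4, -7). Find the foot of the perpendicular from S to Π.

(-5, -6, -7)

JL = (-1, 2, -13), JH = (-6, 12, -6); a normal to Π is JL × JH = (144, 72, 0).
Using J: Π has equation 144x + 72y = -1152.
Foot = S − λn with λ = (n·S − d)/|n|² = (-432 − (-1152))/25920 = 1/36.
Foot = (-1, -4, -7) − (1/36)·(144, 72, 0) = (-5, -6, -7).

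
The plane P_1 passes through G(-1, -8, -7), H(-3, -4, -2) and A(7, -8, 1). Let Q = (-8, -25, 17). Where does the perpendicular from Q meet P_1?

GH = (-2, 4, 5), GA = (8, 0, 8); a normal to P_1 is GH × GA = (32, 56, -32).
Using G: P_1 has equation 32x + 56y - 32z = -256.
Foot = Q − λn with λ = (n·Q − d)/|n|² = (-2200 − (-256))/5184 = -3/8.
Foot = (-8, -25, 17) − (-3/8)·(32, 56, -32) = (4, -4, 5).

(4, -4, 5)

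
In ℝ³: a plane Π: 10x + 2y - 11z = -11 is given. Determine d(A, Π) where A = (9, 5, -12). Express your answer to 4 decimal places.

16.2000

n·A − d = (10)·(9) + (2)·(5) + (-11)·(-12) − (-11) = 243; |n| = √225.
Distance = |243| / √225 = 243/√225 ≈ 16.2000.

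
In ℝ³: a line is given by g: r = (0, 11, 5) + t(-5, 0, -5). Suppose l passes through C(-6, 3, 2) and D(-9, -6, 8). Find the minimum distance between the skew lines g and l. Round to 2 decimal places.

2.89

A direction vector for l is D − C = (-3, -9, 6).
Common perpendicular direction n = (-5, 0, -5) × (-3, -9, 6) = (-45, 45, 45).
With w = (-6, 3, 2) − (0, 11, 5) = (-6, -8, -3), w · n = -225.
Distance = |w · n| / |n| = |-225| / √6075 ≈ 2.89.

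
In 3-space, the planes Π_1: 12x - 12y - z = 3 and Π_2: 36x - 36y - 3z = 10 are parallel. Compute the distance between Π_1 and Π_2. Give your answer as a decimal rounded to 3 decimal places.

0.020

Rescale Π_2 by 1/3: 12x - 12y - z = 10/3. Then distance = |3 − (10/3)| / √289 ≈ 0.020.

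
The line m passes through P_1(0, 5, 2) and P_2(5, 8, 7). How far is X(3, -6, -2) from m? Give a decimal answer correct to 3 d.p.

A direction vector for m is P_2 − P_1 = (5, 3, 5).
Taking (0, 5, 2) on m with direction v = (5, 3, 5): w = X − (0, 5, 2) = (3, -11, -4), and w × v = (-43, -35, 64).
Distance = |w × v| / |v| = √7170 / √59 ≈ 11.024.

11.024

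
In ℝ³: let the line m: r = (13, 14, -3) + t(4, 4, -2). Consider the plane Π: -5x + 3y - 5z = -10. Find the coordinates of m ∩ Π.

(9, 10, -1)

Substitute r = (13, 14, -3) + t(4, 4, -2) into the plane: -8 + 2t = -10, so t = -1.
Intersection: (13, 14, -3) + (-1)·(4, 4, -2) = (9, 10, -1).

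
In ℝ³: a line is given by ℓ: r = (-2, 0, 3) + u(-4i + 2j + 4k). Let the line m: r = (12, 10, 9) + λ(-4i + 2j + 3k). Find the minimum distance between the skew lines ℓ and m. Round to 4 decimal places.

15.2053

Common perpendicular direction n = (-4, 2, 4) × (-4, 2, 3) = (-2, -4, 0).
With w = (12, 10, 9) − (-2, 0, 3) = (14, 10, 6), w · n = -68.
Distance = |w · n| / |n| = |-68| / √20 ≈ 15.2053.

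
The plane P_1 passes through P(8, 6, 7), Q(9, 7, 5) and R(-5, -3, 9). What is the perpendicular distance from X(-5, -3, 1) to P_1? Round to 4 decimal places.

1.0989

PQ = (1, 1, -2), PR = (-13, -9, 2); a normal to P_1 is PQ × PR = (-16, 24, 4).
Using P: P_1 has equation -16x + 24y + 4z = 44.
n·X − d = (-16)·(-5) + (24)·(-3) + (4)·(1) − 44 = -32; |n| = √848.
Distance = |-32| / √848 = 32/√848 ≈ 1.0989.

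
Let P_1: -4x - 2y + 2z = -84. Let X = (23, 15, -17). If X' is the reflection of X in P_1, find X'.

(-1, 3, -5)

λ = (n·X − d)/|n|² = (-156 − (-84))/24 = -3.
Reflection = X − 2λn = (23, 15, -17) − (-6)·(-4, -2, 2) = (-1, 3, -5).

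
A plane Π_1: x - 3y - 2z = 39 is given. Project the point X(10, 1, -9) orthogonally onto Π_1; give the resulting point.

(11, -2, -11)

Foot = X − λn with λ = (n·X − d)/|n|² = (25 − 39)/14 = -1.
Foot = (10, 1, -9) − (-1)·(1, -3, -2) = (11, -2, -11).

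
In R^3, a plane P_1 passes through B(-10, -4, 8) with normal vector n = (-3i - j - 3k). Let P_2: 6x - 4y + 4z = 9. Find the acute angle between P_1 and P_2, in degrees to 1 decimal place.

43.7

P_1: n·r = n·B gives -3x - y - 3z = 10.
cos θ = |n₁·n₂| / (|n₁||n₂|) = |-26| / (√19 · √68).
θ = arccos(0.72334) ≈ 43.7°.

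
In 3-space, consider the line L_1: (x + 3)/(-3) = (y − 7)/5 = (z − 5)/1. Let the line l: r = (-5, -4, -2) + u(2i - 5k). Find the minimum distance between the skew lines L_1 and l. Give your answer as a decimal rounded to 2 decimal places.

L_1 has direction (-3, 5, 1) through (-3, 7, 5).
Common perpendicular direction n = (-3, 5, 1) × (2, 0, -5) = (-25, -13, -10).
With w = (-5, -4, -2) − (-3, 7, 5) = (-2, -11, -7), w · n = 263.
Distance = |w · n| / |n| = |263| / √894 ≈ 8.80.

8.80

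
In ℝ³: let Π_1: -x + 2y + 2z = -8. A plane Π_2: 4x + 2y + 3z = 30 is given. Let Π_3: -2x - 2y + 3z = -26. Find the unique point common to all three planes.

Solving the 3×3 linear system -x + 2y + 2z = -8, 4x + 2y + 3z = 30, -2x - 2y + 3z = -26 (e.g. by elimination or Cramer's rule, determinant = -56) gives (8, 2, -2).

(8, 2, -2)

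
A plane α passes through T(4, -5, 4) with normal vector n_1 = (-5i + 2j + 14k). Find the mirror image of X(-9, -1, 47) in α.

(21, -13, -37)

α: n_1·r = n_1·T gives -5x + 2y + 14z = 26.
λ = (n·X − d)/|n|² = (701 − 26)/225 = 3.
Reflection = X − 2λn = (-9, -1, 47) − 6·(-5, 2, 14) = (21, -13, -37).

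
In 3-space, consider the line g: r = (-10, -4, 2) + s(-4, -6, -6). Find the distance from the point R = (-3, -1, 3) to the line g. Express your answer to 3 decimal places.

5.317

Taking (-10, -4, 2) on g with direction v = (-4, -6, -6): w = R − (-10, -4, 2) = (7, 3, 1), and w × v = (-12, 38, -30).
Distance = |w × v| / |v| = √2488 / √88 ≈ 5.317.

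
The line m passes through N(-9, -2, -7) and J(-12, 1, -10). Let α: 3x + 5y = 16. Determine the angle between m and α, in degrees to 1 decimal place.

A direction vector for m is J − N = (-3, 3, -3).
sin θ = |n·v| / (|n||v|) = |6| / (√34 · √27) = 0.19803.
θ ≈ 11.4°.

11.4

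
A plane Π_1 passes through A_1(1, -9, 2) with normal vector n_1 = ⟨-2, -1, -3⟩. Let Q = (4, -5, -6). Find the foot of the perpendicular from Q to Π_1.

(6, -4, -3)

Π_1: n_1·r = n_1·A_1 gives -2x - y - 3z = 1.
Foot = Q − λn with λ = (n·Q − d)/|n|² = (15 − 1)/14 = 1.
Foot = (4, -5, -6) − 1·(-2, -1, -3) = (6, -4, -3).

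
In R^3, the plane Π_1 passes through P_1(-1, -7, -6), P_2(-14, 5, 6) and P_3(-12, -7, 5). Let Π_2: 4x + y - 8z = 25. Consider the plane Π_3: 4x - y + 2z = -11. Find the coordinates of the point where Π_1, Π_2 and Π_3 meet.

P_1P_2 = (-13, 12, 12), P_1P_3 = (-11, 0, 11); a normal to Π_1 is P_1P_2 × P_1P_3 = (132, 11, 132).
Using P_1: Π_1 has equation 132x + 11y + 132z = -1001.
Solving the 3×3 linear system 132x + 11y + 132z = -1001, 4x + y - 8z = 25, 4x - y + 2z = -11 (e.g. by elimination or Cramer's rule, determinant = -2288) gives (-2, -7, -5).

(-2, -7, -5)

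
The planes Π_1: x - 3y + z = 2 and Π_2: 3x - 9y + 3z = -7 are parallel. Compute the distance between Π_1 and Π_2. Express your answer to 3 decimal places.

Rescale Π_2 by 1/3: x - 3y + z = -7/3. Then distance = |2 − (-7/3)| / √11 ≈ 1.307.

1.307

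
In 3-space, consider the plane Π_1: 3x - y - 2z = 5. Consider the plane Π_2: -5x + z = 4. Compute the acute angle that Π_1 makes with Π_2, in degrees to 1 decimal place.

27.0

cos θ = |n₁·n₂| / (|n₁||n₂|) = |-17| / (√14 · √26).
θ = arccos(0.89104) ≈ 27.0°.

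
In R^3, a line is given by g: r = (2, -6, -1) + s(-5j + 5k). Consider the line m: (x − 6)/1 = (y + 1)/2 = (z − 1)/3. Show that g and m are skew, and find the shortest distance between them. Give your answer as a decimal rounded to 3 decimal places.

m has direction (1, 2, 3) through (6, -1, 1).
Common perpendicular direction n = (0, -5, 5) × (1, 2, 3) = (-25, 5, 5).
With w = (6, -1, 1) − (2, -6, -1) = (4, 5, 2), w · n = -65.
Since n ≠ 0 the lines are not parallel, and w · n = -65 ≠ 0 so they do not intersect; hence they are skew.
Distance = |w · n| / |n| = |-65| / √675 ≈ 2.502.

2.502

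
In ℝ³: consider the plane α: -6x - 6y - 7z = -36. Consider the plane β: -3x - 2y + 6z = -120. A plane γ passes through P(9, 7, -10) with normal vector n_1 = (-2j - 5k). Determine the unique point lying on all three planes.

γ: n_1·r = n_1·P gives -2y - 5z = 36.
Solving the 3×3 linear system -6x - 6y - 7z = -36, -3x - 2y + 6z = -120, -2y - 5z = 36 (e.g. by elimination or Cramer's rule, determinant = -84) gives (8, 12, -12).

(8, 12, -12)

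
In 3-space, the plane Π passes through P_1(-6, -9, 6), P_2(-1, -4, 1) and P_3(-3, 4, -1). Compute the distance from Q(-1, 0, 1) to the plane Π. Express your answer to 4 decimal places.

1.2978

P_1P_2 = (5, 5, -5), P_1P_3 = (3, 13, -7); a normal to Π is P_1P_2 × P_1P_3 = (30, 20, 50).
Using P_1: Π has equation 30x + 20y + 50z = -60.
n·Q − d = (30)·(-1) + (20)·(0) + (50)·(1) − (-60) = 80; |n| = √3800.
Distance = |80| / √3800 = 80/√3800 ≈ 1.2978.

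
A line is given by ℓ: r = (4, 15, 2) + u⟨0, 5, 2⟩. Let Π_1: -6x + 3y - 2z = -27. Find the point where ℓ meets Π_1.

Substitute r = (4, 15, 2) + t(0, 5, 2) into the plane: 17 + 11t = -27, so t = -4.
Intersection: (4, 15, 2) + (-4)·(0, 5, 2) = (4, -5, -6).

(4, -5, -6)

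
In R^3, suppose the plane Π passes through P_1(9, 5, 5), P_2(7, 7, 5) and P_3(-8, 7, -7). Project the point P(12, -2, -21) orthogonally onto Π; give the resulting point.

P_1P_2 = (-2, 2, 0), P_1P_3 = (-17, 2, -12); a normal to Π is P_1P_2 × P_1P_3 = (-24, -24, 30).
Using P_1: Π has equation -24x - 24y + 30z = -186.
Foot = P − λn with λ = (n·P − d)/|n|² = (-870 − (-186))/2052 = -1/3.
Foot = (12, -2, -21) − (-1/3)·(-24, -24, 30) = (4, -10, -11).

(4, -10, -11)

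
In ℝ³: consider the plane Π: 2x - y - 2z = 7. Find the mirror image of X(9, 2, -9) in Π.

λ = (n·X − d)/|n|² = (34 − 7)/9 = 3.
Reflection = X − 2λn = (9, 2, -9) − 6·(2, -1, -2) = (-3, 8, 3).

(-3, 8, 3)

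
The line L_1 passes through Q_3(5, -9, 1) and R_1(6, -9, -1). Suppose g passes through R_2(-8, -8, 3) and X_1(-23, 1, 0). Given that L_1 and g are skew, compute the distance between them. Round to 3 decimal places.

A direction vector for L_1 is R_1 − Q_3 = (1, 0, -2).
A direction vector for g is X_1 − R_2 = (-15, 9, -3).
Common perpendicular direction n = (1, 0, -2) × (-15, 9, -3) = (18, 33, 9).
With w = (-8, -8, 3) − (5, -9, 1) = (-13, 1, 2), w · n = -183.
Distance = |w · n| / |n| = |-183| / √1494 ≈ 4.735.

4.735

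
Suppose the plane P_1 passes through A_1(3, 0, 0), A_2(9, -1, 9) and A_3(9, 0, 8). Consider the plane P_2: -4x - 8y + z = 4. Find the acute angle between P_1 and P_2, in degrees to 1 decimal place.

A_1A_2 = (6, -1, 9), A_1A_3 = (6, 0, 8); a normal to P_1 is A_1A_2 × A_1A_3 = (-8, 6, 6).
Using A_1: P_1 has equation -8x + 6y + 6z = -24.
cos θ = |n₁·n₂| / (|n₁||n₂|) = |-10| / (√136 · √81).
θ = arccos(0.09528) ≈ 84.5°.

84.5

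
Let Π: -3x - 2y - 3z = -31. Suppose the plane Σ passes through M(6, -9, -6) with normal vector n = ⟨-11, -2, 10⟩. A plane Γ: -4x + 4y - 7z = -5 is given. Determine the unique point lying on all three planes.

Σ: n·r = n·M gives -11x - 2y + 10z = -108.
Solving the 3×3 linear system -3x - 2y - 3z = -31, -11x - 2y + 10z = -108, -4x + 4y - 7z = -5 (e.g. by elimination or Cramer's rule, determinant = 468) gives (8, 5, -1).

(8, 5, -1)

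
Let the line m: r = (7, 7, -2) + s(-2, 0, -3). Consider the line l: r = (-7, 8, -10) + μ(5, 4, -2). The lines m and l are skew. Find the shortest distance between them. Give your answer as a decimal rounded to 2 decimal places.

5.16

Common perpendicular direction n = (-2, 0, -3) × (5, 4, -2) = (12, -19, -8).
With w = (-7, 8, -10) − (7, 7, -2) = (-14, 1, -8), w · n = -123.
Distance = |w · n| / |n| = |-123| / √569 ≈ 5.16.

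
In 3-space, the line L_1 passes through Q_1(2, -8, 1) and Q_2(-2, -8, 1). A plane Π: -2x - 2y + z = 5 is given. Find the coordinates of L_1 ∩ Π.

(6, -8, 1)

A direction vector for L_1 is Q_2 − Q_1 = (-4, 0, 0).
Substitute r = (2, -8, 1) + t(-4, 0, 0) into the plane: 13 + 8t = 5, so t = -1.
Intersection: (2, -8, 1) + (-1)·(-4, 0, 0) = (6, -8, 1).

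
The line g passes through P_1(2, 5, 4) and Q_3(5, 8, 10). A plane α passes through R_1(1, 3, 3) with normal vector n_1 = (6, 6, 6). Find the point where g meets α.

(1, 4, 2)

A direction vector for g is Q_3 − P_1 = (3, 3, 6).
α: n_1·r = n_1·R_1 gives 6x + 6y + 6z = 42.
Substitute r = (2, 5, 4) + t(3, 3, 6) into the plane: 66 + 72t = 42, so t = -1/3.
Intersection: (2, 5, 4) + (-1/3)·(3, 3, 6) = (1, 4, 2).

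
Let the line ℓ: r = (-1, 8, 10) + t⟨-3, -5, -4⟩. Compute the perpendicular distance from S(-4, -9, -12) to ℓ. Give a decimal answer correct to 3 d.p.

Taking (-1, 8, 10) on ℓ with direction v = (-3, -5, -4): w = S − (-1, 8, 10) = (-3, -17, -22), and w × v = (-42, 54, -36).
Distance = |w × v| / |v| = √5976 / √50 ≈ 10.933.

10.933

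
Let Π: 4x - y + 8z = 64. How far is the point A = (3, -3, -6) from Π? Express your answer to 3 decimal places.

n·A − d = (4)·(3) + (-1)·(-3) + (8)·(-6) − 64 = -97; |n| = √81.
Distance = |-97| / √81 = 97/√81 ≈ 10.778.

10.778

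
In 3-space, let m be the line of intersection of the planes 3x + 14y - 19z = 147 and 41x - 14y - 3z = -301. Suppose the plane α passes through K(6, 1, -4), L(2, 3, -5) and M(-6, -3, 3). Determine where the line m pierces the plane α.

Direction of m: (3, 14, -19) × (41, -14, -3) = (-308, -770, -616).
A point on m: solving the two plane equations with x = -10 gives (-10, -5, -13).
KL = (-4, 2, -1), KM = (-12, -4, 7); a normal to α is KL × KM = (10, 40, 40).
Using K: α has equation 10x + 40y + 40z = -60.
Substitute r = (-10, -5, -13) + t(-308, -770, -616) into the plane: -820 + (-58520)t = -60, so t = -1/77.
Intersection: (-10, -5, -13) + (-1/77)·(-308, -770, -616) = (-6, 5, -5).

(-6, 5, -5)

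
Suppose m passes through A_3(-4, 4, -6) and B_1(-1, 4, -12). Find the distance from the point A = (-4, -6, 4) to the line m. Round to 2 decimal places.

A direction vector for m is B_1 − A_3 = (3, 0, -6).
Taking (-4, 4, -6) on m with direction v = (3, 0, -6): w = A − (-4, 4, -6) = (0, -10, 10), and w × v = (60, 30, 30).
Distance = |w × v| / |v| = √5400 / √45 ≈ 10.95.

10.95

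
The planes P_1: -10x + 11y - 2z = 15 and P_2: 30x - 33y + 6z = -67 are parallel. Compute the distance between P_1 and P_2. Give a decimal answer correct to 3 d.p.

0.489

Rescale P_2 by 1/(-3): -10x + 11y - 2z = 67/3. Then distance = |15 − (67/3)| / √225 ≈ 0.489.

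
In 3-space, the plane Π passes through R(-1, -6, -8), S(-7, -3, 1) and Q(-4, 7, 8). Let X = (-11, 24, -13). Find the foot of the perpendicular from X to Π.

RS = (-6, 3, 9), RQ = (-3, 13, 16); a normal to Π is RS × RQ = (-69, 69, -69).
Using R: Π has equation -69x + 69y - 69z = 207.
Foot = X − λn with λ = (n·X − d)/|n|² = (3312 − 207)/14283 = 5/23.
Foot = (-11, 24, -13) − (5/23)·(-69, 69, -69) = (4, 9, 2).

(4, 9, 2)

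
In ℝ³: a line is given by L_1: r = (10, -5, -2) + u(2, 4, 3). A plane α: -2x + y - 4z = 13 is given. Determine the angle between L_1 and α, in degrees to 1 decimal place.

29.1

sin θ = |n·v| / (|n||v|) = |-12| / (√21 · √29) = 0.48626.
θ ≈ 29.1°.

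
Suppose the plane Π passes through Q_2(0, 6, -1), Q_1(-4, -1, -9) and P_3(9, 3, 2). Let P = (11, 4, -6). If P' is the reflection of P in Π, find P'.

Q_2Q_1 = (-4, -7, -8), Q_2P_3 = (9, -3, 3); a normal to Π is Q_2Q_1 × Q_2P_3 = (-45, -60, 75).
Using Q_2: Π has equation -45x - 60y + 75z = -435.
λ = (n·P − d)/|n|² = (-1185 − (-435))/11250 = -1/15.
Reflection = P − 2λn = (11, 4, -6) − (-2/15)·(-45, -60, 75) = (5, -4, 4).

(5, -4, 4)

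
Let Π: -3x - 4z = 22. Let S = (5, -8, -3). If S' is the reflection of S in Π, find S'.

λ = (n·S − d)/|n|² = (-3 − 22)/25 = -1.
Reflection = S − 2λn = (5, -8, -3) − (-2)·(-3, 0, -4) = (-1, -8, -11).

(-1, -8, -11)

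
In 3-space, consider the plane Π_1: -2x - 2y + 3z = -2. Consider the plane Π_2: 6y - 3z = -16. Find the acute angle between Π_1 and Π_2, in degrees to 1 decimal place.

cos θ = |n₁·n₂| / (|n₁||n₂|) = |-21| / (√17 · √45).
θ = arccos(0.75926) ≈ 40.6°.

40.6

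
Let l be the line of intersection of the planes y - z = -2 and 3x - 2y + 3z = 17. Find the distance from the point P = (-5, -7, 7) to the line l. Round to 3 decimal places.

Direction of l: (0, 1, -1) × (3, -2, 3) = (1, -3, -3).
A point on l: solving the two plane equations with x = 6 gives (6, -7, -5).
Taking (6, -7, -5) on l with direction v = (1, -3, -3): w = P − (6, -7, -5) = (-11, 0, 12), and w × v = (36, -21, 33).
Distance = |w × v| / |v| = √2826 / √19 ≈ 12.196.

12.196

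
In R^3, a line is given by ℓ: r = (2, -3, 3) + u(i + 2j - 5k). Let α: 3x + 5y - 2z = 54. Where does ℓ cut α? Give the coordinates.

Substitute r = (2, -3, 3) + t(1, 2, -5) into the plane: -15 + 23t = 54, so t = 3.
Intersection: (2, -3, 3) + 3·(1, 2, -5) = (5, 3, -12).

(5, 3, -12)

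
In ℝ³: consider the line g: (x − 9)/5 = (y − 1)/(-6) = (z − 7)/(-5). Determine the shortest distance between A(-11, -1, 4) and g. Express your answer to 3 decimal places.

18.736

g has direction (5, -6, -5) through (9, 1, 7).
Taking (9, 1, 7) on g with direction v = (5, -6, -5): w = A − (9, 1, 7) = (-20, -2, -3), and w × v = (-8, -115, 130).
Distance = |w × v| / |v| = √30189 / √86 ≈ 18.736.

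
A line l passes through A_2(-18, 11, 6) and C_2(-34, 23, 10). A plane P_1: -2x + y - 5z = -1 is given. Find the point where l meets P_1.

(-6, 2, 3)

A direction vector for l is C_2 − A_2 = (-16, 12, 4).
Substitute r = (-18, 11, 6) + t(-16, 12, 4) into the plane: 17 + 24t = -1, so t = -3/4.
Intersection: (-18, 11, 6) + (-3/4)·(-16, 12, 4) = (-6, 2, 3).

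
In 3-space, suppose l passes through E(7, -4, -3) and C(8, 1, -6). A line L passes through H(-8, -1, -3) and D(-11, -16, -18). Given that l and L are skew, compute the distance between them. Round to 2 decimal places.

A direction vector for l is C − E = (1, 5, -3).
A direction vector for L is D − H = (-3, -15, -15).
Common perpendicular direction n = (1, 5, -3) × (-3, -15, -15) = (-120, 24, 0).
With w = (-8, -1, -3) − (7, -4, -3) = (-15, 3, 0), w · n = 1872.
Distance = |w · n| / |n| = |1872| / √14976 ≈ 15.30.

15.30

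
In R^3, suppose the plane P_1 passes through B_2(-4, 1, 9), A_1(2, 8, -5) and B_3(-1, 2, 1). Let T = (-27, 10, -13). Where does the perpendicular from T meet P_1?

(1, 6, -3)

B_2A_1 = (6, 7, -14), B_2B_3 = (3, 1, -8); a normal to P_1 is B_2A_1 × B_2B_3 = (-42, 6, -15).
Using B_2: P_1 has equation -42x + 6y - 15z = 39.
Foot = T − λn with λ = (n·T − d)/|n|² = (1389 − 39)/2025 = 2/3.
Foot = (-27, 10, -13) − (2/3)·(-42, 6, -15) = (1, 6, -3).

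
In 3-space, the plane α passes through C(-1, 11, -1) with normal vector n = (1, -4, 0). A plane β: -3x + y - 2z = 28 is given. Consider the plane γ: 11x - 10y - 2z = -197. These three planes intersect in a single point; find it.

α: n·r = n·C gives x - 4y = -45.
Solving the 3×3 linear system x - 4y = -45, -3x + y - 2z = 28, 11x - 10y - 2z = -197 (e.g. by elimination or Cramer's rule, determinant = 90) gives (-9, 9, 4).

(-9, 9, 4)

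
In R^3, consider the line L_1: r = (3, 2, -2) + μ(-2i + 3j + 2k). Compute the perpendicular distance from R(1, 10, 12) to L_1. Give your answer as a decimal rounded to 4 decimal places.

Taking (3, 2, -2) on L_1 with direction v = (-2, 3, 2): w = R − (3, 2, -2) = (-2, 8, 14), and w × v = (-26, -24, 10).
Distance = |w × v| / |v| = √1352 / √17 ≈ 8.9179.

8.9179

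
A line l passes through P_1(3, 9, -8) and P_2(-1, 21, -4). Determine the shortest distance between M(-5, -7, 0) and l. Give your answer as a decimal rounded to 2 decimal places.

17.06

A direction vector for l is P_2 − P_1 = (-4, 12, 4).
Taking (3, 9, -8) on l with direction v = (-4, 12, 4): w = M − (3, 9, -8) = (-8, -16, 8), and w × v = (-160, 0, -160).
Distance = |w × v| / |v| = √51200 / √176 ≈ 17.06.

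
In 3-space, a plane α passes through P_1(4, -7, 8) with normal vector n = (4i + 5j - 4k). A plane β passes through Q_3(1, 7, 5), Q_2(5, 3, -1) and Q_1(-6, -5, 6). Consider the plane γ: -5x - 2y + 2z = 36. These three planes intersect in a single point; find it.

(-4, -3, 5)

α: n·r = n·P_1 gives 4x + 5y - 4z = -51.
Q_3Q_2 = (4, -4, -6), Q_3Q_1 = (-7, -12, 1); a normal to β is Q_3Q_2 × Q_3Q_1 = (-76, 38, -76).
Using Q_3: β has equation -76x + 38y - 76z = -190.
Solving the 3×3 linear system 4x + 5y - 4z = -51, -76x + 38y - 76z = -190, -5x - 2y + 2z = 36 (e.g. by elimination or Cramer's rule, determinant = 988) gives (-4, -3, 5).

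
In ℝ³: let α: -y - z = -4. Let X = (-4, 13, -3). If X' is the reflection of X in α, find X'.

(-4, 7, -9)

λ = (n·X − d)/|n|² = (-10 − (-4))/2 = -3.
Reflection = X − 2λn = (-4, 13, -3) − (-6)·(0, -1, -1) = (-4, 7, -9).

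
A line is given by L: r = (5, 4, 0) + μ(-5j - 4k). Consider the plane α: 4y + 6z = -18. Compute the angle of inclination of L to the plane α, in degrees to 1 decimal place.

sin θ = |n·v| / (|n||v|) = |-44| / (√52 · √41) = 0.95293.
θ ≈ 72.3°.

72.3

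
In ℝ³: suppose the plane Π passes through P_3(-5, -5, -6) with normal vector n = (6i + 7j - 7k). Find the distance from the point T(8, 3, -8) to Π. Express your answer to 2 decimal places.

12.79

Π: n·r = n·P_3 gives 6x + 7y - 7z = -23.
n·T − d = (6)·(8) + (7)·(3) + (-7)·(-8) − (-23) = 148; |n| = √134.
Distance = |148| / √134 = 148/√134 ≈ 12.79.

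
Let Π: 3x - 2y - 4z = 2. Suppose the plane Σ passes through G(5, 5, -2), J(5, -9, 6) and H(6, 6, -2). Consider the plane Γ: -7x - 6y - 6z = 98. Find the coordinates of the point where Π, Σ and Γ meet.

(-8, -1, -6)

GJ = (0, -14, 8), GH = (1, 1, 0); a normal to Σ is GJ × GH = (-8, 8, 14).
Using G: Σ has equation -8x + 8y + 14z = -28.
Solving the 3×3 linear system 3x - 2y - 4z = 2, -8x + 8y + 14z = -28, -7x - 6y - 6z = 98 (e.g. by elimination or Cramer's rule, determinant = -16) gives (-8, -1, -6).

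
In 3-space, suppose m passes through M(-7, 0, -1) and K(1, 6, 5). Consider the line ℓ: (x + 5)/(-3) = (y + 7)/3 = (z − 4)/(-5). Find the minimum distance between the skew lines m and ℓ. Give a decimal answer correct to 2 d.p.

0.59

A direction vector for m is K − M = (8, 6, 6).
ℓ has direction (-3, 3, -5) through (-5, -7, 4).
Common perpendicular direction n = (8, 6, 6) × (-3, 3, -5) = (-48, 22, 42).
With w = (-5, -7, 4) − (-7, 0, -1) = (2, -7, 5), w · n = -40.
Distance = |w · n| / |n| = |-40| / √4552 ≈ 0.59.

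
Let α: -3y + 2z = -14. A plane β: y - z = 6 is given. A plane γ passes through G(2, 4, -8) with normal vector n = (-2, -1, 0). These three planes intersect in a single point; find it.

γ: n·r = n·G gives -2x - y = -8.
Solving the 3×3 linear system -3y + 2z = -14, y - z = 6, -2x - y = -8 (e.g. by elimination or Cramer's rule, determinant = -2) gives (3, 2, -4).

(3, 2, -4)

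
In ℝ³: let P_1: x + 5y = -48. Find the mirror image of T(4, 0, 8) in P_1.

(0, -20, 8)

λ = (n·T − d)/|n|² = (4 − (-48))/26 = 2.
Reflection = T − 2λn = (4, 0, 8) − 4·(1, 5, 0) = (0, -20, 8).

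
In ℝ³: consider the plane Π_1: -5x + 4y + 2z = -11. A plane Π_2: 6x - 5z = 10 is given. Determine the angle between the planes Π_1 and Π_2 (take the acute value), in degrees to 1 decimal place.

cos θ = |n₁·n₂| / (|n₁||n₂|) = |-40| / (√45 · √61).
θ = arccos(0.76346) ≈ 40.2°.

40.2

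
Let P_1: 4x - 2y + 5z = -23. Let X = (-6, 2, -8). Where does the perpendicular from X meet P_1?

Foot = X − λn with λ = (n·X − d)/|n|² = (-68 − (-23))/45 = -1.
Foot = (-6, 2, -8) − (-1)·(4, -2, 5) = (-2, 0, -3).

(-2, 0, -3)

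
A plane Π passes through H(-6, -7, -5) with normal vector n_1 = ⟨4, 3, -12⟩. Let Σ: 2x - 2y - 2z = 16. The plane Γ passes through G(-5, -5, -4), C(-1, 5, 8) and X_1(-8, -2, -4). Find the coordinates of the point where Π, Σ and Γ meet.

Π: n_1·r = n_1·H gives 4x + 3y - 12z = 15.
GC = (4, 10, 12), GX_1 = (-3, 3, 0); a normal to Γ is GC × GX_1 = (-36, -36, 42).
Using G: Γ has equation -36x - 36y + 42z = 192.
Solving the 3×3 linear system 4x + 3y - 12z = 15, 2x - 2y - 2z = 16, -36x - 36y + 42z = 192 (e.g. by elimination or Cramer's rule, determinant = 1068) gives (-3, -7, -4).

(-3, -7, -4)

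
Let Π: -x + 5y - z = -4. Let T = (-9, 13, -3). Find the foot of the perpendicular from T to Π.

Foot = T − λn with λ = (n·T − d)/|n|² = (77 − (-4))/27 = 3.
Foot = (-9, 13, -3) − 3·(-1, 5, -1) = (-6, -2, 0).

(-6, -2, 0)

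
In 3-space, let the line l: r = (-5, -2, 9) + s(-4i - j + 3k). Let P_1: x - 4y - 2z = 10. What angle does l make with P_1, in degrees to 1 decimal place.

14.9

sin θ = |n·v| / (|n||v|) = |-6| / (√21 · √26) = 0.25678.
θ ≈ 14.9°.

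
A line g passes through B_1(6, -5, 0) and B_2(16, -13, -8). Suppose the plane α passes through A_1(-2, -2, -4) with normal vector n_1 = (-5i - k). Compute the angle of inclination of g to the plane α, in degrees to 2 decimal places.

A direction vector for g is B_2 − B_1 = (10, -8, -8).
α: n_1·r = n_1·A_1 gives -5x - z = 14.
sin θ = |n·v| / (|n||v|) = |-42| / (√26 · √228) = 0.54550.
θ ≈ 33.06°.

33.06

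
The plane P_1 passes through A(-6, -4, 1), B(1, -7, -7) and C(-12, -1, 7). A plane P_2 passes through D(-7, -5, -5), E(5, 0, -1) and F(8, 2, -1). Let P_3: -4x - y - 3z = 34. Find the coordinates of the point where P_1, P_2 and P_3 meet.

(-4, -3, -5)

AB = (7, -3, -8), AC = (-6, 3, 6); a normal to P_1 is AB × AC = (6, 6, 3).
Using A: P_1 has equation 6x + 6y + 3z = -57.
DE = (12, 5, 4), DF = (15, 7, 4); a normal to P_2 is DE × DF = (-8, 12, 9).
Using D: P_2 has equation -8x + 12y + 9z = -49.
Solving the 3×3 linear system 6x + 6y + 3z = -57, -8x + 12y + 9z = -49, -4x - y - 3z = 34 (e.g. by elimination or Cramer's rule, determinant = -354) gives (-4, -3, -5).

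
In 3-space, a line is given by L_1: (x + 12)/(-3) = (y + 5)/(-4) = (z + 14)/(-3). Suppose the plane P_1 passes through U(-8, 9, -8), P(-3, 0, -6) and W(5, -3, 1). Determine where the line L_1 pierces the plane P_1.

(-6, 3, -8)

L_1 has direction (-3, -4, -3) through (-12, -5, -14).
UP = (5, -9, 2), UW = (13, -12, 9); a normal to P_1 is UP × UW = (-57, -19, 57).
Using U: P_1 has equation -57x - 19y + 57z = -171.
Substitute r = (-12, -5, -14) + t(-3, -4, -3) into the plane: -19 + 76t = -171, so t = -2.
Intersection: (-12, -5, -14) + (-2)·(-3, -4, -3) = (-6, 3, -8).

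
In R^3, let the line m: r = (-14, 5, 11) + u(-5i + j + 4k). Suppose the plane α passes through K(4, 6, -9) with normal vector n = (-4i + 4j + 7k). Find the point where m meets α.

α: n·r = n·K gives -4x + 4y + 7z = -55.
Substitute r = (-14, 5, 11) + t(-5, 1, 4) into the plane: 153 + 52t = -55, so t = -4.
Intersection: (-14, 5, 11) + (-4)·(-5, 1, 4) = (6, 1, -5).

(6, 1, -5)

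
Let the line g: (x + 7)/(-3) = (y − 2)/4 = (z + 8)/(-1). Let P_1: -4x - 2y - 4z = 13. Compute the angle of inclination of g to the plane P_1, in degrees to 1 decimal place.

15.2

g has direction (-3, 4, -1) through (-7, 2, -8).
sin θ = |n·v| / (|n||v|) = |8| / (√36 · √26) = 0.26149.
θ ≈ 15.2°.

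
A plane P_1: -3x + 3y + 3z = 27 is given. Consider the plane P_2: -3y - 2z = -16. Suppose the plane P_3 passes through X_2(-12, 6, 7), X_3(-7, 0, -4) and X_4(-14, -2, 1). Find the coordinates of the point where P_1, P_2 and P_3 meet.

(-4, 6, -1)

X_2X_3 = (5, -6, -11), X_2X_4 = (-2, -8, -6); a normal to P_3 is X_2X_3 × X_2X_4 = (-52, 52, -52).
Using X_2: P_3 has equation -52x + 52y - 52z = 572.
Solving the 3×3 linear system -3x + 3y + 3z = 27, -3y - 2z = -16, -52x + 52y - 52z = 572 (e.g. by elimination or Cramer's rule, determinant = -936) gives (-4, 6, -1).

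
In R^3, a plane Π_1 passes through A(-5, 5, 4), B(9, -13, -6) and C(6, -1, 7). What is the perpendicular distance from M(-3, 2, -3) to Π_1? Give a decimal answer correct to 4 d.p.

2.5725

AB = (14, -18, -10), AC = (11, -6, 3); a normal to Π_1 is AB × AC = (-114, -152, 114).
Using A: Π_1 has equation -114x - 152y + 114z = 266.
n·M − d = (-114)·(-3) + (-152)·(2) + (114)·(-3) − 266 = -570; |n| = √49096.
Distance = |-570| / √49096 = 570/√49096 ≈ 2.5725.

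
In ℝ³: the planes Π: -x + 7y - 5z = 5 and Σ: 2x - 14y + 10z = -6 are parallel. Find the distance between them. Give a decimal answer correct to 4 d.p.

Rescale Σ by 1/(-2): -x + 7y - 5z = 3. Then distance = |5 − 3| / √75 ≈ 0.2309.

0.2309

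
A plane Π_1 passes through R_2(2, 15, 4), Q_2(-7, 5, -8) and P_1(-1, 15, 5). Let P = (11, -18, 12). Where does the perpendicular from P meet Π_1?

R_2Q_2 = (-9, -10, -12), R_2P_1 = (-3, 0, 1); a normal to Π_1 is R_2Q_2 × R_2P_1 = (-10, 45, -30).
Using R_2: Π_1 has equation -10x + 45y - 30z = 535.
Foot = P − λn with λ = (n·P − d)/|n|² = (-1280 − 535)/3025 = -3/5.
Foot = (11, -18, 12) − (-3/5)·(-10, 45, -30) = (5, 9, -6).

(5, 9, -6)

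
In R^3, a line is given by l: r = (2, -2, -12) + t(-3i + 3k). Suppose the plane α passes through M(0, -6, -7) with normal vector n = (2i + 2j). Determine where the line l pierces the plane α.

(-4, -2, -6)

α: n·r = n·M gives 2x + 2y = -12.
Substitute r = (2, -2, -12) + t(-3, 0, 3) into the plane: 0 + (-6)t = -12, so t = 2.
Intersection: (2, -2, -12) + 2·(-3, 0, 3) = (-4, -2, -6).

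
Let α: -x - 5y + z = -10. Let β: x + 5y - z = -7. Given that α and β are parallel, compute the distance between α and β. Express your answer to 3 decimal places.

3.272

Rescale β by 1/(-1): -x - 5y + z = 7. Then distance = |-10 − 7| / √27 ≈ 3.272.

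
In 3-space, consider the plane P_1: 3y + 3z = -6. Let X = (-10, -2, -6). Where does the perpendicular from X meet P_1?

(-10, 1, -3)

Foot = X − λn with λ = (n·X − d)/|n|² = (-24 − (-6))/18 = -1.
Foot = (-10, -2, -6) − (-1)·(0, 3, 3) = (-10, 1, -3).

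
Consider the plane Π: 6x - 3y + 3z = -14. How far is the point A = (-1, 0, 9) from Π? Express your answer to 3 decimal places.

n·A − d = (6)·(-1) + (-3)·(0) + (3)·(9) − (-14) = 35; |n| = √54.
Distance = |35| / √54 = 35/√54 ≈ 4.763.

4.763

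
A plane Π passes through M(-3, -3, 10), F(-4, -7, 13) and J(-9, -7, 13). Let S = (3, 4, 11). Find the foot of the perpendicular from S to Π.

MF = (-1, -4, 3), MJ = (-6, -4, 3); a normal to Π is MF × MJ = (0, -15, -20).
Using M: Π has equation -15y - 20z = -155.
Foot = S − λn with λ = (n·S − d)/|n|² = (-280 − (-155))/625 = -1/5.
Foot = (3, 4, 11) − (-1/5)·(0, -15, -20) = (3, 1, 7).

(3, 1, 7)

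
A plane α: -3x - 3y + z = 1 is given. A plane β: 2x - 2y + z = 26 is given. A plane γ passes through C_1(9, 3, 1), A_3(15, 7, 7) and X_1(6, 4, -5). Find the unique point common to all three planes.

(6, -5, 4)

C_1A_3 = (6, 4, 6), C_1X_1 = (-3, 1, -6); a normal to γ is C_1A_3 × C_1X_1 = (-30, 18, 18).
Using C_1: γ has equation -30x + 18y + 18z = -198.
Solving the 3×3 linear system -3x - 3y + z = 1, 2x - 2y + z = 26, -30x + 18y + 18z = -198 (e.g. by elimination or Cramer's rule, determinant = 336) gives (6, -5, 4).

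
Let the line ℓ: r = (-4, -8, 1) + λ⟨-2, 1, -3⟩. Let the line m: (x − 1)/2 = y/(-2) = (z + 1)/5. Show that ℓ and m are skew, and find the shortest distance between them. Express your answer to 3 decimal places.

m has direction (2, -2, 5) through (1, 0, -1).
Common perpendicular direction n = (-2, 1, -3) × (2, -2, 5) = (-1, 4, 2).
With w = (1, 0, -1) − (-4, -8, 1) = (5, 8, -2), w · n = 23.
Since n ≠ 0 the lines are not parallel, and w · n = 23 ≠ 0 so they do not intersect; hence they are skew.
Distance = |w · n| / |n| = |23| / √21 ≈ 5.019.

5.019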